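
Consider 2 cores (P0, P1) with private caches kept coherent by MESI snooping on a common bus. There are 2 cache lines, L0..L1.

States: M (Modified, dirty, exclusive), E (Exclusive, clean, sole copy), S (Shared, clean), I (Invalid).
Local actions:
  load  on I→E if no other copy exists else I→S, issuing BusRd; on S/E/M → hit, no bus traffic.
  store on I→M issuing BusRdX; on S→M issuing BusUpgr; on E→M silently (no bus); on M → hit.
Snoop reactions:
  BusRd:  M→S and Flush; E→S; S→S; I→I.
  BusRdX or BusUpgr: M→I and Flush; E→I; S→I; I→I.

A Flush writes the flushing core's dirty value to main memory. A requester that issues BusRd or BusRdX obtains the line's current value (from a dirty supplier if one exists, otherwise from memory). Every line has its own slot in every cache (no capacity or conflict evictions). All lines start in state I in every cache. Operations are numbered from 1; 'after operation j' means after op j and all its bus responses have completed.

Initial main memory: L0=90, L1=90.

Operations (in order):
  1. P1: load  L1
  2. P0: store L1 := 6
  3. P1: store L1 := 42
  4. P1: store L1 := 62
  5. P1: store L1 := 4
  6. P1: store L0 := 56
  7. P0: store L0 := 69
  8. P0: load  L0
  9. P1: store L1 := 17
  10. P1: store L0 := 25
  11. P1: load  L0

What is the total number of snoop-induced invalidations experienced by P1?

[1] P1: load  L1 | P0:I, P1:E(90) | bus: BusRd
[2] P0: store L1 := 6 | P0:M(6), P1:I | bus: BusRdX
[3] P1: store L1 := 42 | P0:I, P1:M(42) | bus: BusRdX,Flush
[4] P1: store L1 := 62 | P0:I, P1:M(62) | bus: none
[5] P1: store L1 := 4 | P0:I, P1:M(4) | bus: none
[6] P1: store L0 := 56 | P0:I, P1:M(56) | bus: BusRdX
[7] P0: store L0 := 69 | P0:M(69), P1:I | bus: BusRdX,Flush
[8] P0: load  L0 | P0:M(69), P1:I | bus: none
[9] P1: store L1 := 17 | P0:I, P1:M(17) | bus: none
[10] P1: store L0 := 25 | P0:I, P1:M(25) | bus: BusRdX,Flush
[11] P1: load  L0 | P0:I, P1:M(25) | bus: none

invalidations = 2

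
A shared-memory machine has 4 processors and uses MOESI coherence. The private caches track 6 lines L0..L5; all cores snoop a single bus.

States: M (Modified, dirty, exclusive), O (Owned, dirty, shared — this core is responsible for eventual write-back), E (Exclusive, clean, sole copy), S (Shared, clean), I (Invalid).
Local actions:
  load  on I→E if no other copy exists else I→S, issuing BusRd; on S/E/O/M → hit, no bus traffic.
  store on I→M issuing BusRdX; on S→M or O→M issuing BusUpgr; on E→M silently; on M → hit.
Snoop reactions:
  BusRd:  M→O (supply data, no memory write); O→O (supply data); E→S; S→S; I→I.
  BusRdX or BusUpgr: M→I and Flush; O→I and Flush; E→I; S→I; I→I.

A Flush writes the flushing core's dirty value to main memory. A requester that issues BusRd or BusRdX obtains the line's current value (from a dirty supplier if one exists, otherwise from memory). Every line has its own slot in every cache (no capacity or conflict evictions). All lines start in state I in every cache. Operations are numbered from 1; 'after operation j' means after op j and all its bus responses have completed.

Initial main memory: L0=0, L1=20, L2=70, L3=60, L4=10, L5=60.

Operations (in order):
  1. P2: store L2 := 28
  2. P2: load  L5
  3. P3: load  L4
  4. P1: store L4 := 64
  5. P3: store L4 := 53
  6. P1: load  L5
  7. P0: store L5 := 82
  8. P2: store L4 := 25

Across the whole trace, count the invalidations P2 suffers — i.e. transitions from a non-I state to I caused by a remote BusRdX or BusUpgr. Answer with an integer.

invalidations = 1

1. P2: store L2 := 28  bus=[BusRdX]  L2: P0=I P1=I P2=M P3=I  mem[L2]=70
2. P2: load  L5  bus=[BusRd]  L5: P0=I P1=I P2=E P3=I  mem[L5]=60
3. P3: load  L4  bus=[BusRd]  L4: P0=I P1=I P2=I P3=E  mem[L4]=10
4. P1: store L4 := 64  bus=[BusRdX]  L4: P0=I P1=M P2=I P3=I  mem[L4]=10
5. P3: store L4 := 53  bus=[BusRdX,Flush]  L4: P0=I P1=I P2=I P3=M  mem[L4]=64
6. P1: load  L5  bus=[BusRd]  L5: P0=I P1=S P2=S P3=I  mem[L5]=60
7. P0: store L5 := 82  bus=[BusRdX]  L5: P0=M P1=I P2=I P3=I  mem[L5]=60
8. P2: store L4 := 25  bus=[BusRdX,Flush]  L4: P0=I P1=I P2=M P3=I  mem[L4]=53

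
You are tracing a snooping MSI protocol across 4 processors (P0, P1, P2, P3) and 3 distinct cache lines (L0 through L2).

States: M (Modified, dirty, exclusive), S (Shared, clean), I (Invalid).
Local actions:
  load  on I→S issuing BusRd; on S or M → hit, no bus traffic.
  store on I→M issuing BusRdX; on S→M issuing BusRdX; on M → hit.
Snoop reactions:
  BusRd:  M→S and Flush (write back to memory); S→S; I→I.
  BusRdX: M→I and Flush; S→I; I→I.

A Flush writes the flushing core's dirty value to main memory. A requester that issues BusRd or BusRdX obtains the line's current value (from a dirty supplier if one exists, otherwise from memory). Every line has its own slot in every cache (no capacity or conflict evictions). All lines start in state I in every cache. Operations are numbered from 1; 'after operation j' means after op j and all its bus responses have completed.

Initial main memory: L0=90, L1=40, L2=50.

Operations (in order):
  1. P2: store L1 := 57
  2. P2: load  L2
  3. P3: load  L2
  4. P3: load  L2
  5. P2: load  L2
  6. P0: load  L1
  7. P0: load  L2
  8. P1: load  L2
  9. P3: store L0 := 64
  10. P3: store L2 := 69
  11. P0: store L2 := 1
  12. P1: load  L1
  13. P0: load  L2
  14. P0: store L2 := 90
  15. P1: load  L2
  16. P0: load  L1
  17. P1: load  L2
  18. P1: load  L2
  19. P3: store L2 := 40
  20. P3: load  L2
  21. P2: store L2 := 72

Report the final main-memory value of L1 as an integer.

step 1: P2: store L1 := 57  ⟶  IIMI  (L1)  txn=BusRdX  M[L1]=40
step 2: P2: load  L2  ⟶  IISI  (L2)  txn=BusRd  M[L2]=50
step 3: P3: load  L2  ⟶  IISS  (L2)  txn=BusRd  M[L2]=50
step 4: P3: load  L2  ⟶  IISS  (L2)  txn=∅  M[L2]=50
step 5: P2: load  L2  ⟶  IISS  (L2)  txn=∅  M[L2]=50
step 6: P0: load  L1  ⟶  SISI  (L1)  txn=BusRd+Flush  M[L1]=57
step 7: P0: load  L2  ⟶  SISS  (L2)  txn=BusRd  M[L2]=50
step 8: P1: load  L2  ⟶  SSSS  (L2)  txn=BusRd  M[L2]=50
step 9: P3: store L0 := 64  ⟶  IIIM  (L0)  txn=BusRdX  M[L0]=90
step 10: P3: store L2 := 69  ⟶  IIIM  (L2)  txn=BusRdX  M[L2]=50
step 11: P0: store L2 := 1  ⟶  MIII  (L2)  txn=BusRdX+Flush  M[L2]=69
step 12: P1: load  L1  ⟶  SSSI  (L1)  txn=BusRd  M[L1]=57
step 13: P0: load  L2  ⟶  MIII  (L2)  txn=∅  M[L2]=69
step 14: P0: store L2 := 90  ⟶  MIII  (L2)  txn=∅  M[L2]=69
step 15: P1: load  L2  ⟶  SSII  (L2)  txn=BusRd+Flush  M[L2]=90
step 16: P0: load  L1  ⟶  SSSI  (L1)  txn=∅  M[L1]=57
step 17: P1: load  L2  ⟶  SSII  (L2)  txn=∅  M[L2]=90
step 18: P1: load  L2  ⟶  SSII  (L2)  txn=∅  M[L2]=90
step 19: P3: store L2 := 40  ⟶  IIIM  (L2)  txn=BusRdX  M[L2]=90
step 20: P3: load  L2  ⟶  IIIM  (L2)  txn=∅  M[L2]=90
step 21: P2: store L2 := 72  ⟶  IIMI  (L2)  txn=BusRdX+Flush  M[L2]=40

memory[L1] = 57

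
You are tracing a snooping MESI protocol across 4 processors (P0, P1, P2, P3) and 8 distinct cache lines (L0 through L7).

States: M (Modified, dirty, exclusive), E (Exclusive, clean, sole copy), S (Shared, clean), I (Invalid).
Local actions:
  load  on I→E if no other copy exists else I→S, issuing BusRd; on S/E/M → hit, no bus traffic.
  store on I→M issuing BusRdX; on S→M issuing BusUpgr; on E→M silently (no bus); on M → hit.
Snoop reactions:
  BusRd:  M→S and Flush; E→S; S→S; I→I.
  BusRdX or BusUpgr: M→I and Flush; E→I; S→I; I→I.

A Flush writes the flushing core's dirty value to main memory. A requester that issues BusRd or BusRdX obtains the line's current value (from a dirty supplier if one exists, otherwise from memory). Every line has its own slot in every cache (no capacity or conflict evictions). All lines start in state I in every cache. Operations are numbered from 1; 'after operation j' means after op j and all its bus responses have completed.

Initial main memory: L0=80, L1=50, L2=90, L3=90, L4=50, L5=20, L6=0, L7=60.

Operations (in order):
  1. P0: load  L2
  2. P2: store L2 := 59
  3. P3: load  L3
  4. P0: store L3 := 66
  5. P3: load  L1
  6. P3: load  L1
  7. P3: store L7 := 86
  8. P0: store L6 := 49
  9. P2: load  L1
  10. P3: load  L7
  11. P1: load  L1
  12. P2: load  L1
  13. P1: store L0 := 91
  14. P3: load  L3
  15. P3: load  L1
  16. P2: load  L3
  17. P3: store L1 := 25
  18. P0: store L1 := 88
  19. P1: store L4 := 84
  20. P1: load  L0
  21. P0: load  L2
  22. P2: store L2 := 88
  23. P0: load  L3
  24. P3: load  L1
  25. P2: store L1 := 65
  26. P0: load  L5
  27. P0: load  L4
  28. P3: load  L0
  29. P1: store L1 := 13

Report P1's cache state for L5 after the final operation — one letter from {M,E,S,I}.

step 1: P0: load  L2  ⟶  EIII  (L2)  txn=BusRd  M[L2]=90
step 2: P2: store L2 := 59  ⟶  IIMI  (L2)  txn=BusRdX  M[L2]=90
step 3: P3: load  L3  ⟶  IIIE  (L3)  txn=BusRd  M[L3]=90
step 4: P0: store L3 := 66  ⟶  MIII  (L3)  txn=BusRdX  M[L3]=90
step 5: P3: load  L1  ⟶  IIIE  (L1)  txn=BusRd  M[L1]=50
step 6: P3: load  L1  ⟶  IIIE  (L1)  txn=∅  M[L1]=50
step 7: P3: store L7 := 86  ⟶  IIIM  (L7)  txn=BusRdX  M[L7]=60
step 8: P0: store L6 := 49  ⟶  MIII  (L6)  txn=BusRdX  M[L6]=0
step 9: P2: load  L1  ⟶  IISS  (L1)  txn=BusRd  M[L1]=50
step 10: P3: load  L7  ⟶  IIIM  (L7)  txn=∅  M[L7]=60
step 11: P1: load  L1  ⟶  ISSS  (L1)  txn=BusRd  M[L1]=50
step 12: P2: load  L1  ⟶  ISSS  (L1)  txn=∅  M[L1]=50
step 13: P1: store L0 := 91  ⟶  IMII  (L0)  txn=BusRdX  M[L0]=80
step 14: P3: load  L3  ⟶  SIIS  (L3)  txn=BusRd+Flush  M[L3]=66
step 15: P3: load  L1  ⟶  ISSS  (L1)  txn=∅  M[L1]=50
step 16: P2: load  L3  ⟶  SISS  (L3)  txn=BusRd  M[L3]=66
step 17: P3: store L1 := 25  ⟶  IIIM  (L1)  txn=BusUpgr  M[L1]=50
step 18: P0: store L1 := 88  ⟶  MIII  (L1)  txn=BusRdX+Flush  M[L1]=25
step 19: P1: store L4 := 84  ⟶  IMII  (L4)  txn=BusRdX  M[L4]=50
step 20: P1: load  L0  ⟶  IMII  (L0)  txn=∅  M[L0]=80
step 21: P0: load  L2  ⟶  SISI  (L2)  txn=BusRd+Flush  M[L2]=59
step 22: P2: store L2 := 88  ⟶  IIMI  (L2)  txn=BusUpgr  M[L2]=59
step 23: P0: load  L3  ⟶  SISS  (L3)  txn=∅  M[L3]=66
step 24: P3: load  L1  ⟶  SIIS  (L1)  txn=BusRd+Flush  M[L1]=88
step 25: P2: store L1 := 65  ⟶  IIMI  (L1)  txn=BusRdX  M[L1]=88
step 26: P0: load  L5  ⟶  EIII  (L5)  txn=BusRd  M[L5]=20
step 27: P0: load  L4  ⟶  SSII  (L4)  txn=BusRd+Flush  M[L4]=84
step 28: P3: load  L0  ⟶  ISIS  (L0)  txn=BusRd+Flush  M[L0]=91
step 29: P1: store L1 := 13  ⟶  IMII  (L1)  txn=BusRdX+Flush  M[L1]=65

state = I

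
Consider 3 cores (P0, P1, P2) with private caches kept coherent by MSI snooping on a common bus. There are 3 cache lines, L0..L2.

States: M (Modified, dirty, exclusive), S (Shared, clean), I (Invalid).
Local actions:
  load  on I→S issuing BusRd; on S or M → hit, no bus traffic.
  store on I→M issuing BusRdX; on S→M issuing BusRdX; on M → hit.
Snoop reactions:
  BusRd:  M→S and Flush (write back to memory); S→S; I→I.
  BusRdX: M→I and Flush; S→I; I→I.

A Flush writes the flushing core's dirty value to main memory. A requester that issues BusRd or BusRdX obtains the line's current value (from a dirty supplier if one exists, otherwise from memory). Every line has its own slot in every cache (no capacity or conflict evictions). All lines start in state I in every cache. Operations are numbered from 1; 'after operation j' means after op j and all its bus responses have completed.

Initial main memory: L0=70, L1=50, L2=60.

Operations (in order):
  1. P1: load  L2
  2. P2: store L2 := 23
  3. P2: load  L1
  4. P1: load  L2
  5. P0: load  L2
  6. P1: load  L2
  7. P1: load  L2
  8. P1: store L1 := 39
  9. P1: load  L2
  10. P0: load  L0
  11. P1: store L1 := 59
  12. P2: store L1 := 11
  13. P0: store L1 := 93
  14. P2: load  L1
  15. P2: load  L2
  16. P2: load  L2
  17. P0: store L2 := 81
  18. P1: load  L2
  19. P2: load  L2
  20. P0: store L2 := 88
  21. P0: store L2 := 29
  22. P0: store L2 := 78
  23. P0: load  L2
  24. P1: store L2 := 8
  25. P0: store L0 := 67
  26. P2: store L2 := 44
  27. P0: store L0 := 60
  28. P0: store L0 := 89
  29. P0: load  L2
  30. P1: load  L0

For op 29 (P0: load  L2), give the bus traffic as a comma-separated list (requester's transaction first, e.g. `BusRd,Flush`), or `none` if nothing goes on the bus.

bus = BusRd,Flush

  op1 P1: load  L2 → I/S/I on L2; bus BusRd; mem=60
  op2 P2: store L2 := 23 → I/I/M on L2; bus BusRdX; mem=60
  op3 P2: load  L1 → I/I/S on L1; bus BusRd; mem=50
  op4 P1: load  L2 → I/S/S on L2; bus BusRd Flush; mem=23
  op5 P0: load  L2 → S/S/S on L2; bus BusRd; mem=23
  op6 P1: load  L2 → S/S/S on L2; bus (none); mem=23
  op7 P1: load  L2 → S/S/S on L2; bus (none); mem=23
  op8 P1: store L1 := 39 → I/M/I on L1; bus BusRdX; mem=50
  op9 P1: load  L2 → S/S/S on L2; bus (none); mem=23
  op10 P0: load  L0 → S/I/I on L0; bus BusRd; mem=70
  op11 P1: store L1 := 59 → I/M/I on L1; bus (none); mem=50
  op12 P2: store L1 := 11 → I/I/M on L1; bus BusRdX Flush; mem=59
  op13 P0: store L1 := 93 → M/I/I on L1; bus BusRdX Flush; mem=11
  op14 P2: load  L1 → S/I/S on L1; bus BusRd Flush; mem=93
  op15 P2: load  L2 → S/S/S on L2; bus (none); mem=23
  op16 P2: load  L2 → S/S/S on L2; bus (none); mem=23
  op17 P0: store L2 := 81 → M/I/I on L2; bus BusRdX; mem=23
  op18 P1: load  L2 → S/S/I on L2; bus BusRd Flush; mem=81
  op19 P2: load  L2 → S/S/S on L2; bus BusRd; mem=81
  op20 P0: store L2 := 88 → M/I/I on L2; bus BusRdX; mem=81
  op21 P0: store L2 := 29 → M/I/I on L2; bus (none); mem=81
  op22 P0: store L2 := 78 → M/I/I on L2; bus (none); mem=81
  op23 P0: load  L2 → M/I/I on L2; bus (none); mem=81
  op24 P1: store L2 := 8 → I/M/I on L2; bus BusRdX Flush; mem=78
  op25 P0: store L0 := 67 → M/I/I on L0; bus BusRdX; mem=70
  op26 P2: store L2 := 44 → I/I/M on L2; bus BusRdX Flush; mem=8
  op27 P0: store L0 := 60 → M/I/I on L0; bus (none); mem=70
  op28 P0: store L0 := 89 → M/I/I on L0; bus (none); mem=70
  op29 P0: load  L2 → S/I/S on L2; bus BusRd Flush; mem=44
  op30 P1: load  L0 → S/S/I on L0; bus BusRd Flush; mem=89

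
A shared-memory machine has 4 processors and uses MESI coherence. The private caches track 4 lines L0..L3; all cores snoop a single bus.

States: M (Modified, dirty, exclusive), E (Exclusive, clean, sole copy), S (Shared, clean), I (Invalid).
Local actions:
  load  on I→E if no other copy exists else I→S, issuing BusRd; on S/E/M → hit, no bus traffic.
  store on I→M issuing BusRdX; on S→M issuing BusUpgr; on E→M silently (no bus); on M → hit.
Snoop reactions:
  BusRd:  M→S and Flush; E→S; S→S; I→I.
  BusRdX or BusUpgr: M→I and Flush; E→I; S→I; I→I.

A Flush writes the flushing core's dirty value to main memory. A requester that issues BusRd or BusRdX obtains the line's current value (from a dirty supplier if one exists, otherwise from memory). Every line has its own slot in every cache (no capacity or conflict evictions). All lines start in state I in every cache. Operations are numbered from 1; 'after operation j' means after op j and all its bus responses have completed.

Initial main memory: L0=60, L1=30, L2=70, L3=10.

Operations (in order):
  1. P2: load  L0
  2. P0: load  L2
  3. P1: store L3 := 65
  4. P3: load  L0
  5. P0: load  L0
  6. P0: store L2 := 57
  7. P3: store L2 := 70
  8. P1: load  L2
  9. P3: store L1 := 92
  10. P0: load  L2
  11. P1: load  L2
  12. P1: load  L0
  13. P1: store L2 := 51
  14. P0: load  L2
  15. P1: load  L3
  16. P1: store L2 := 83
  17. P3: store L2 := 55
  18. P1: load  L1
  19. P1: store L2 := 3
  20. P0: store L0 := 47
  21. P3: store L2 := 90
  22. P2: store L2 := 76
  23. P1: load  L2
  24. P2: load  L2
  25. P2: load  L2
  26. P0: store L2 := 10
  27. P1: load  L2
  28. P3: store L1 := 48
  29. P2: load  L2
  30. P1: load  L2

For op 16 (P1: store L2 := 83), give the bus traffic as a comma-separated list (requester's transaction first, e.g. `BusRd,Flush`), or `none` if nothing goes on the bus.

[1] P2: load  L0 | P0:I, P1:I, P2:E(60), P3:I | bus: BusRd
[2] P0: load  L2 | P0:E(70), P1:I, P2:I, P3:I | bus: BusRd
[3] P1: store L3 := 65 | P0:I, P1:M(65), P2:I, P3:I | bus: BusRdX
[4] P3: load  L0 | P0:I, P1:I, P2:S(60), P3:S(60) | bus: BusRd
[5] P0: load  L0 | P0:S(60), P1:I, P2:S(60), P3:S(60) | bus: BusRd
[6] P0: store L2 := 57 | P0:M(57), P1:I, P2:I, P3:I | bus: none
[7] P3: store L2 := 70 | P0:I, P1:I, P2:I, P3:M(70) | bus: BusRdX,Flush
[8] P1: load  L2 | P0:I, P1:S(70), P2:I, P3:S(70) | bus: BusRd,Flush
[9] P3: store L1 := 92 | P0:I, P1:I, P2:I, P3:M(92) | bus: BusRdX
[10] P0: load  L2 | P0:S(70), P1:S(70), P2:I, P3:S(70) | bus: BusRd
[11] P1: load  L2 | P0:S(70), P1:S(70), P2:I, P3:S(70) | bus: none
[12] P1: load  L0 | P0:S(60), P1:S(60), P2:S(60), P3:S(60) | bus: BusRd
[13] P1: store L2 := 51 | P0:I, P1:M(51), P2:I, P3:I | bus: BusUpgr
[14] P0: load  L2 | P0:S(51), P1:S(51), P2:I, P3:I | bus: BusRd,Flush
[15] P1: load  L3 | P0:I, P1:M(65), P2:I, P3:I | bus: none
[16] P1: store L2 := 83 | P0:I, P1:M(83), P2:I, P3:I | bus: BusUpgr
[17] P3: store L2 := 55 | P0:I, P1:I, P2:I, P3:M(55) | bus: BusRdX,Flush
[18] P1: load  L1 | P0:I, P1:S(92), P2:I, P3:S(92) | bus: BusRd,Flush
[19] P1: store L2 := 3 | P0:I, P1:M(3), P2:I, P3:I | bus: BusRdX,Flush
[20] P0: store L0 := 47 | P0:M(47), P1:I, P2:I, P3:I | bus: BusUpgr
[21] P3: store L2 := 90 | P0:I, P1:I, P2:I, P3:M(90) | bus: BusRdX,Flush
[22] P2: store L2 := 76 | P0:I, P1:I, P2:M(76), P3:I | bus: BusRdX,Flush
[23] P1: load  L2 | P0:I, P1:S(76), P2:S(76), P3:I | bus: BusRd,Flush
[24] P2: load  L2 | P0:I, P1:S(76), P2:S(76), P3:I | bus: none
[25] P2: load  L2 | P0:I, P1:S(76), P2:S(76), P3:I | bus: none
[26] P0: store L2 := 10 | P0:M(10), P1:I, P2:I, P3:I | bus: BusRdX
[27] P1: load  L2 | P0:S(10), P1:S(10), P2:I, P3:I | bus: BusRd,Flush
[28] P3: store L1 := 48 | P0:I, P1:I, P2:I, P3:M(48) | bus: BusUpgr
[29] P2: load  L2 | P0:S(10), P1:S(10), P2:S(10), P3:I | bus: BusRd
[30] P1: load  L2 | P0:S(10), P1:S(10), P2:S(10), P3:I | bus: none

bus = BusUpgr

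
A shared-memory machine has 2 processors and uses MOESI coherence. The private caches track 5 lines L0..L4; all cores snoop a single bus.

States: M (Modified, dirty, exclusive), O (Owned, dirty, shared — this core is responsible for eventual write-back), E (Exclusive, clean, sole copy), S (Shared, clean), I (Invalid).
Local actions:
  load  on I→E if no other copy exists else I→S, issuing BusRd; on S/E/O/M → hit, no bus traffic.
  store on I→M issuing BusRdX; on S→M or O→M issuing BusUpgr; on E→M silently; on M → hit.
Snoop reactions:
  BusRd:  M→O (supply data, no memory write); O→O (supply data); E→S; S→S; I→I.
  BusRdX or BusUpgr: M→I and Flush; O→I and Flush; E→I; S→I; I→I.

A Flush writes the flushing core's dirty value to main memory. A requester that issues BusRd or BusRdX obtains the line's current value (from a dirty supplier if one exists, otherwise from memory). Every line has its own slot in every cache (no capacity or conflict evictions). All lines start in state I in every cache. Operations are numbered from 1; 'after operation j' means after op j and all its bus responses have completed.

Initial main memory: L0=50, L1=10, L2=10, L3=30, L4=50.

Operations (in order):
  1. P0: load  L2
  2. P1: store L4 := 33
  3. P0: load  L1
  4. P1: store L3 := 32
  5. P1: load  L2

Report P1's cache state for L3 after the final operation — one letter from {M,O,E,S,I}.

  op1 P0: load  L2 → E/I on L2; bus BusRd; mem=10
  op2 P1: store L4 := 33 → I/M on L4; bus BusRdX; mem=50
  op3 P0: load  L1 → E/I on L1; bus BusRd; mem=10
  op4 P1: store L3 := 32 → I/M on L3; bus BusRdX; mem=30
  op5 P1: load  L2 → S/S on L2; bus BusRd; mem=10

state = M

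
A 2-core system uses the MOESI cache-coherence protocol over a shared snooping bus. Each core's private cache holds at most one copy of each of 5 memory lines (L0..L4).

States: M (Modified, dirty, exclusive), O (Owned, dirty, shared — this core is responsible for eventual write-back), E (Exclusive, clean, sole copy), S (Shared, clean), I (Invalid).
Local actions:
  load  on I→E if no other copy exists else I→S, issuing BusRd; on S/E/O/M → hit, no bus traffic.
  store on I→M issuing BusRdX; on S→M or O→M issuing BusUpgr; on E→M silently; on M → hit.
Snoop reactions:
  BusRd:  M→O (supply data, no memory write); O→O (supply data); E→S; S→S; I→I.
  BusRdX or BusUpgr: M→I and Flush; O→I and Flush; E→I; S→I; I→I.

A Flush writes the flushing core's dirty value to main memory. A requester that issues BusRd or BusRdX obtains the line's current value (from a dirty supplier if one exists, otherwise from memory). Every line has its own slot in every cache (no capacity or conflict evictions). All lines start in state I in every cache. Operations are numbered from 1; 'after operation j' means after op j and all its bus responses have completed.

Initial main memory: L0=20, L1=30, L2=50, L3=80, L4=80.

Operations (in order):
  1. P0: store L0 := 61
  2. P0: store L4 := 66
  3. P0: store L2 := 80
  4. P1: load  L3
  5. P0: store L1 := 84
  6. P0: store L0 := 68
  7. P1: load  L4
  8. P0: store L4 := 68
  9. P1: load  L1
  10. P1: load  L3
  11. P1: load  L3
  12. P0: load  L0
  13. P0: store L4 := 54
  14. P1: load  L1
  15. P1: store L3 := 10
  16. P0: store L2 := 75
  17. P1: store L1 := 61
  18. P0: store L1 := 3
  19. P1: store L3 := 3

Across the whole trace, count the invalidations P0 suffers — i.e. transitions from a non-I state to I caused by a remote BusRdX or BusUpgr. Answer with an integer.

invalidations = 1

  op1 P0: store L0 := 61 → M/I on L0; bus BusRdX; mem=20
  op2 P0: store L4 := 66 → M/I on L4; bus BusRdX; mem=80
  op3 P0: store L2 := 80 → M/I on L2; bus BusRdX; mem=50
  op4 P1: load  L3 → I/E on L3; bus BusRd; mem=80
  op5 P0: store L1 := 84 → M/I on L1; bus BusRdX; mem=30
  op6 P0: store L0 := 68 → M/I on L0; bus (none); mem=20
  op7 P1: load  L4 → O/S on L4; bus BusRd; mem=80
  op8 P0: store L4 := 68 → M/I on L4; bus BusUpgr; mem=80
  op9 P1: load  L1 → O/S on L1; bus BusRd; mem=30
  op10 P1: load  L3 → I/E on L3; bus (none); mem=80
  op11 P1: load  L3 → I/E on L3; bus (none); mem=80
  op12 P0: load  L0 → M/I on L0; bus (none); mem=20
  op13 P0: store L4 := 54 → M/I on L4; bus (none); mem=80
  op14 P1: load  L1 → O/S on L1; bus (none); mem=30
  op15 P1: store L3 := 10 → I/M on L3; bus (none); mem=80
  op16 P0: store L2 := 75 → M/I on L2; bus (none); mem=50
  op17 P1: store L1 := 61 → I/M on L1; bus BusUpgr Flush; mem=84
  op18 P0: store L1 := 3 → M/I on L1; bus BusRdX Flush; mem=61
  op19 P1: store L3 := 3 → I/M on L3; bus (none); mem=80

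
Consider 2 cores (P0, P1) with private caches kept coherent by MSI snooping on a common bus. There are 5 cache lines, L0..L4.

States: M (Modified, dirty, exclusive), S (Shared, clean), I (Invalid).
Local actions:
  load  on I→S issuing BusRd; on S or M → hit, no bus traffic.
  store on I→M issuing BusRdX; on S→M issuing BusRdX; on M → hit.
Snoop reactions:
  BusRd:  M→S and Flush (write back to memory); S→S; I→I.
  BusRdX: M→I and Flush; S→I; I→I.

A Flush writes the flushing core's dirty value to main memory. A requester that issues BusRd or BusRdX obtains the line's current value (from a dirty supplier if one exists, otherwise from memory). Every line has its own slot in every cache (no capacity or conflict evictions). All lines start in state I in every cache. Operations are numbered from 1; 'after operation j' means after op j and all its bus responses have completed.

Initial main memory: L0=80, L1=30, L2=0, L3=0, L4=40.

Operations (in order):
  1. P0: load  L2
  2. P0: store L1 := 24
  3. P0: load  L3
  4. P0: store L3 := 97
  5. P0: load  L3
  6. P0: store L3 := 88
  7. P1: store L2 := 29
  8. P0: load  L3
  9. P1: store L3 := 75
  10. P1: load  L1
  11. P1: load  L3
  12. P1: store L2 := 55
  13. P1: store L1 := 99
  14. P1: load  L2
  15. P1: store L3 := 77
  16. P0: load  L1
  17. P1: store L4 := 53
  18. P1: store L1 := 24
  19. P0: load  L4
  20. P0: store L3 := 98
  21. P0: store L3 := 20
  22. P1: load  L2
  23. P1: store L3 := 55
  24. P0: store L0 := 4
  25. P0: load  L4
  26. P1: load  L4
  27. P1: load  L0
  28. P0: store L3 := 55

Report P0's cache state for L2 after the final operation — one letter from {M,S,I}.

state = I

  op1 P0: load  L2 → S/I on L2; bus BusRd; mem=0
  op2 P0: store L1 := 24 → M/I on L1; bus BusRdX; mem=30
  op3 P0: load  L3 → S/I on L3; bus BusRd; mem=0
  op4 P0: store L3 := 97 → M/I on L3; bus BusRdX; mem=0
  op5 P0: load  L3 → M/I on L3; bus (none); mem=0
  op6 P0: store L3 := 88 → M/I on L3; bus (none); mem=0
  op7 P1: store L2 := 29 → I/M on L2; bus BusRdX; mem=0
  op8 P0: load  L3 → M/I on L3; bus (none); mem=0
  op9 P1: store L3 := 75 → I/M on L3; bus BusRdX Flush; mem=88
  op10 P1: load  L1 → S/S on L1; bus BusRd Flush; mem=24
  op11 P1: load  L3 → I/M on L3; bus (none); mem=88
  op12 P1: store L2 := 55 → I/M on L2; bus (none); mem=0
  op13 P1: store L1 := 99 → I/M on L1; bus BusRdX; mem=24
  op14 P1: load  L2 → I/M on L2; bus (none); mem=0
  op15 P1: store L3 := 77 → I/M on L3; bus (none); mem=88
  op16 P0: load  L1 → S/S on L1; bus BusRd Flush; mem=99
  op17 P1: store L4 := 53 → I/M on L4; bus BusRdX; mem=40
  op18 P1: store L1 := 24 → I/M on L1; bus BusRdX; mem=99
  op19 P0: load  L4 → S/S on L4; bus BusRd Flush; mem=53
  op20 P0: store L3 := 98 → M/I on L3; bus BusRdX Flush; mem=77
  op21 P0: store L3 := 20 → M/I on L3; bus (none); mem=77
  op22 P1: load  L2 → I/M on L2; bus (none); mem=0
  op23 P1: store L3 := 55 → I/M on L3; bus BusRdX Flush; mem=20
  op24 P0: store L0 := 4 → M/I on L0; bus BusRdX; mem=80
  op25 P0: load  L4 → S/S on L4; bus (none); mem=53
  op26 P1: load  L4 → S/S on L4; bus (none); mem=53
  op27 P1: load  L0 → S/S on L0; bus BusRd Flush; mem=4
  op28 P0: store L3 := 55 → M/I on L3; bus BusRdX Flush; mem=55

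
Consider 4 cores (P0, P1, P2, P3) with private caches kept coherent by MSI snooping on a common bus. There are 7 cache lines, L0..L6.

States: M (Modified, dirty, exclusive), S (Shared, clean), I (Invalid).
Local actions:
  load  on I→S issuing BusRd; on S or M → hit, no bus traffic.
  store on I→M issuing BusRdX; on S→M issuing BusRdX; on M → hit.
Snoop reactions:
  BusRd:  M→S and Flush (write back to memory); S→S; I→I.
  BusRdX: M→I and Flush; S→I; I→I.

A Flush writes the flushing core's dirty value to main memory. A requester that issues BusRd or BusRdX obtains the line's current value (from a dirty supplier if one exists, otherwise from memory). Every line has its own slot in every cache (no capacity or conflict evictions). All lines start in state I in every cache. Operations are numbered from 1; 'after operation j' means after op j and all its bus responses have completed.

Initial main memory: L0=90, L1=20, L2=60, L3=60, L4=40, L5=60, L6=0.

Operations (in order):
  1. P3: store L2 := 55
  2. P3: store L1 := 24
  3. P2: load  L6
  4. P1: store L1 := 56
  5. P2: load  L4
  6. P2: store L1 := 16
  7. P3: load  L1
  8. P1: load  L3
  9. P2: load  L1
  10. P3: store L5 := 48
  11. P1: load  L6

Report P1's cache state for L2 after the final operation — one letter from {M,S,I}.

  op1 P3: store L2 := 55 → I/I/I/M on L2; bus BusRdX; mem=60
  op2 P3: store L1 := 24 → I/I/I/M on L1; bus BusRdX; mem=20
  op3 P2: load  L6 → I/I/S/I on L6; bus BusRd; mem=0
  op4 P1: store L1 := 56 → I/M/I/I on L1; bus BusRdX Flush; mem=24
  op5 P2: load  L4 → I/I/S/I on L4; bus BusRd; mem=40
  op6 P2: store L1 := 16 → I/I/M/I on L1; bus BusRdX Flush; mem=56
  op7 P3: load  L1 → I/I/S/S on L1; bus BusRd Flush; mem=16
  op8 P1: load  L3 → I/S/I/I on L3; bus BusRd; mem=60
  op9 P2: load  L1 → I/I/S/S on L1; bus (none); mem=16
  op10 P3: store L5 := 48 → I/I/I/M on L5; bus BusRdX; mem=60
  op11 P1: load  L6 → I/S/S/I on L6; bus BusRd; mem=0

state = I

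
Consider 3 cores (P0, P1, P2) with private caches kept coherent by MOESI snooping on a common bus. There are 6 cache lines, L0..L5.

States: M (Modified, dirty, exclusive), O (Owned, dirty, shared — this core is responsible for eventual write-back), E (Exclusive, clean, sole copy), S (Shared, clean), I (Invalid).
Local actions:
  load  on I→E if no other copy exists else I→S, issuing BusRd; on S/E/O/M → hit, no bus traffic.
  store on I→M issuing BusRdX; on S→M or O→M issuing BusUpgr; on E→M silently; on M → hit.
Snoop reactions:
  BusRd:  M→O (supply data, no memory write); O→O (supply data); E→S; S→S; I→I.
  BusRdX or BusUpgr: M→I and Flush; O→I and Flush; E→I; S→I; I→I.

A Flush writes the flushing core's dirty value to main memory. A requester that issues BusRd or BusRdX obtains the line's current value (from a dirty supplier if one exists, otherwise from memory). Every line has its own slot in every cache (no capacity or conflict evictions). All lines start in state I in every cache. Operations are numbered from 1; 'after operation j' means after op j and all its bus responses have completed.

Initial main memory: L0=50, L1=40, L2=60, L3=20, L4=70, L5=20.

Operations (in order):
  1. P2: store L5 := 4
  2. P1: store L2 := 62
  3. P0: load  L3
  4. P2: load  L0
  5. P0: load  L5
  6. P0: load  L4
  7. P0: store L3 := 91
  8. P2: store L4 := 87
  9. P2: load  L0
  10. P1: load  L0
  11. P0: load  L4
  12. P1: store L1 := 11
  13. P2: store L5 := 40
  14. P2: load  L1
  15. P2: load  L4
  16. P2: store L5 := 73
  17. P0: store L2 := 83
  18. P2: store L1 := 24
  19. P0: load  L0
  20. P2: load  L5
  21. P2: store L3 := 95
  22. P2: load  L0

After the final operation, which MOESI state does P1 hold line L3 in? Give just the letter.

step 1: P2: store L5 := 4  ⟶  IIM  (L5)  txn=BusRdX  M[L5]=20
step 2: P1: store L2 := 62  ⟶  IMI  (L2)  txn=BusRdX  M[L2]=60
step 3: P0: load  L3  ⟶  EII  (L3)  txn=BusRd  M[L3]=20
step 4: P2: load  L0  ⟶  IIE  (L0)  txn=BusRd  M[L0]=50
step 5: P0: load  L5  ⟶  SIO  (L5)  txn=BusRd  M[L5]=20
step 6: P0: load  L4  ⟶  EII  (L4)  txn=BusRd  M[L4]=70
step 7: P0: store L3 := 91  ⟶  MII  (L3)  txn=∅  M[L3]=20
step 8: P2: store L4 := 87  ⟶  IIM  (L4)  txn=BusRdX  M[L4]=70
step 9: P2: load  L0  ⟶  IIE  (L0)  txn=∅  M[L0]=50
step 10: P1: load  L0  ⟶  ISS  (L0)  txn=BusRd  M[L0]=50
step 11: P0: load  L4  ⟶  SIO  (L4)  txn=BusRd  M[L4]=70
step 12: P1: store L1 := 11  ⟶  IMI  (L1)  txn=BusRdX  M[L1]=40
step 13: P2: store L5 := 40  ⟶  IIM  (L5)  txn=BusUpgr  M[L5]=20
step 14: P2: load  L1  ⟶  IOS  (L1)  txn=BusRd  M[L1]=40
step 15: P2: load  L4  ⟶  SIO  (L4)  txn=∅  M[L4]=70
step 16: P2: store L5 := 73  ⟶  IIM  (L5)  txn=∅  M[L5]=20
step 17: P0: store L2 := 83  ⟶  MII  (L2)  txn=BusRdX+Flush  M[L2]=62
step 18: P2: store L1 := 24  ⟶  IIM  (L1)  txn=BusUpgr+Flush  M[L1]=11
step 19: P0: load  L0  ⟶  SSS  (L0)  txn=BusRd  M[L0]=50
step 20: P2: load  L5  ⟶  IIM  (L5)  txn=∅  M[L5]=20
step 21: P2: store L3 := 95  ⟶  IIM  (L3)  txn=BusRdX+Flush  M[L3]=91
step 22: P2: load  L0  ⟶  SSS  (L0)  txn=∅  M[L0]=50

state = I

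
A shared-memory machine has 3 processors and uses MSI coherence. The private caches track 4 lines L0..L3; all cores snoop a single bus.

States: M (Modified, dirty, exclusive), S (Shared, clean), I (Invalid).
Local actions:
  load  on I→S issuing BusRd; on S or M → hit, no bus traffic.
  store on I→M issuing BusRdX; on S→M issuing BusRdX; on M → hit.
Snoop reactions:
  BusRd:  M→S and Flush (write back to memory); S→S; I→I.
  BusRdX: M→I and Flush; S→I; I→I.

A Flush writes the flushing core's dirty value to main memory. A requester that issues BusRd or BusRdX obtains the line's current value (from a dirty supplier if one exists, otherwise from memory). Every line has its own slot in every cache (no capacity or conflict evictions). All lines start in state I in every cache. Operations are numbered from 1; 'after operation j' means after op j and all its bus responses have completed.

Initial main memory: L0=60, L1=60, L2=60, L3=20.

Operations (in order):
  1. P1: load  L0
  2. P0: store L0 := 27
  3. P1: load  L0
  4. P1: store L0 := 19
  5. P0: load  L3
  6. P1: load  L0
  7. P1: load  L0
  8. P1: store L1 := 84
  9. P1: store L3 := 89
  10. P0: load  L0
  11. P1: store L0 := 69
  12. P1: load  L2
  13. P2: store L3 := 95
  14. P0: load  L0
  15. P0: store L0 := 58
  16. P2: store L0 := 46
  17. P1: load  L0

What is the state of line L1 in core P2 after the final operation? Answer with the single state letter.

state = I

[1] P1: load  L0 | P0:I, P1:S(60), P2:I | bus: BusRd
[2] P0: store L0 := 27 | P0:M(27), P1:I, P2:I | bus: BusRdX
[3] P1: load  L0 | P0:S(27), P1:S(27), P2:I | bus: BusRd,Flush
[4] P1: store L0 := 19 | P0:I, P1:M(19), P2:I | bus: BusRdX
[5] P0: load  L3 | P0:S(20), P1:I, P2:I | bus: BusRd
[6] P1: load  L0 | P0:I, P1:M(19), P2:I | bus: none
[7] P1: load  L0 | P0:I, P1:M(19), P2:I | bus: none
[8] P1: store L1 := 84 | P0:I, P1:M(84), P2:I | bus: BusRdX
[9] P1: store L3 := 89 | P0:I, P1:M(89), P2:I | bus: BusRdX
[10] P0: load  L0 | P0:S(19), P1:S(19), P2:I | bus: BusRd,Flush
[11] P1: store L0 := 69 | P0:I, P1:M(69), P2:I | bus: BusRdX
[12] P1: load  L2 | P0:I, P1:S(60), P2:I | bus: BusRd
[13] P2: store L3 := 95 | P0:I, P1:I, P2:M(95) | bus: BusRdX,Flush
[14] P0: load  L0 | P0:S(69), P1:S(69), P2:I | bus: BusRd,Flush
[15] P0: store L0 := 58 | P0:M(58), P1:I, P2:I | bus: BusRdX
[16] P2: store L0 := 46 | P0:I, P1:I, P2:M(46) | bus: BusRdX,Flush
[17] P1: load  L0 | P0:I, P1:S(46), P2:S(46) | bus: BusRd,Flush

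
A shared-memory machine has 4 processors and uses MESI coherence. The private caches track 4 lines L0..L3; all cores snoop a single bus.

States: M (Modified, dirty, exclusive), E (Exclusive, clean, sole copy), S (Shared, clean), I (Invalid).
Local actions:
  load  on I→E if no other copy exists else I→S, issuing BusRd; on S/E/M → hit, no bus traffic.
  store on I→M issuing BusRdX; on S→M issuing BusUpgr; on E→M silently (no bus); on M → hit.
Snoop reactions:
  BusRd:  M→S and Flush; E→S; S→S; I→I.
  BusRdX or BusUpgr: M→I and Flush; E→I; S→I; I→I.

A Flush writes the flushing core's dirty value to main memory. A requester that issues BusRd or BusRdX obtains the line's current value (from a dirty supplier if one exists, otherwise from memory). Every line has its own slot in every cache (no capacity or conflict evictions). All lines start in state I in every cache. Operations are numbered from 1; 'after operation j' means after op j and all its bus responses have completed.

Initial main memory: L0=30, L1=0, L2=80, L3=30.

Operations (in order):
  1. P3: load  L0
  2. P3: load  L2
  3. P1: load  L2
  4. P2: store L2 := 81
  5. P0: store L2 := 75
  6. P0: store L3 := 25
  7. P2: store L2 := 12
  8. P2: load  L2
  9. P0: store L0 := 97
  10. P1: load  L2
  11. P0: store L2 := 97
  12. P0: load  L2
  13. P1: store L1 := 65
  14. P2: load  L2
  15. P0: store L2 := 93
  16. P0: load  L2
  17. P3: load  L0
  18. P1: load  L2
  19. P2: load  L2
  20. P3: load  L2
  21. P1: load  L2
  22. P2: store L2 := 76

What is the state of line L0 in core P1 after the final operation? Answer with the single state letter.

[1] P3: load  L0 | P0:I, P1:I, P2:I, P3:E(30) | bus: BusRd
[2] P3: load  L2 | P0:I, P1:I, P2:I, P3:E(80) | bus: BusRd
[3] P1: load  L2 | P0:I, P1:S(80), P2:I, P3:S(80) | bus: BusRd
[4] P2: store L2 := 81 | P0:I, P1:I, P2:M(81), P3:I | bus: BusRdX
[5] P0: store L2 := 75 | P0:M(75), P1:I, P2:I, P3:I | bus: BusRdX,Flush
[6] P0: store L3 := 25 | P0:M(25), P1:I, P2:I, P3:I | bus: BusRdX
[7] P2: store L2 := 12 | P0:I, P1:I, P2:M(12), P3:I | bus: BusRdX,Flush
[8] P2: load  L2 | P0:I, P1:I, P2:M(12), P3:I | bus: none
[9] P0: store L0 := 97 | P0:M(97), P1:I, P2:I, P3:I | bus: BusRdX
[10] P1: load  L2 | P0:I, P1:S(12), P2:S(12), P3:I | bus: BusRd,Flush
[11] P0: store L2 := 97 | P0:M(97), P1:I, P2:I, P3:I | bus: BusRdX
[12] P0: load  L2 | P0:M(97), P1:I, P2:I, P3:I | bus: none
[13] P1: store L1 := 65 | P0:I, P1:M(65), P2:I, P3:I | bus: BusRdX
[14] P2: load  L2 | P0:S(97), P1:I, P2:S(97), P3:I | bus: BusRd,Flush
[15] P0: store L2 := 93 | P0:M(93), P1:I, P2:I, P3:I | bus: BusUpgr
[16] P0: load  L2 | P0:M(93), P1:I, P2:I, P3:I | bus: none
[17] P3: load  L0 | P0:S(97), P1:I, P2:I, P3:S(97) | bus: BusRd,Flush
[18] P1: load  L2 | P0:S(93), P1:S(93), P2:I, P3:I | bus: BusRd,Flush
[19] P2: load  L2 | P0:S(93), P1:S(93), P2:S(93), P3:I | bus: BusRd
[20] P3: load  L2 | P0:S(93), P1:S(93), P2:S(93), P3:S(93) | bus: BusRd
[21] P1: load  L2 | P0:S(93), P1:S(93), P2:S(93), P3:S(93) | bus: none
[22] P2: store L2 := 76 | P0:I, P1:I, P2:M(76), P3:I | bus: BusUpgr

state = I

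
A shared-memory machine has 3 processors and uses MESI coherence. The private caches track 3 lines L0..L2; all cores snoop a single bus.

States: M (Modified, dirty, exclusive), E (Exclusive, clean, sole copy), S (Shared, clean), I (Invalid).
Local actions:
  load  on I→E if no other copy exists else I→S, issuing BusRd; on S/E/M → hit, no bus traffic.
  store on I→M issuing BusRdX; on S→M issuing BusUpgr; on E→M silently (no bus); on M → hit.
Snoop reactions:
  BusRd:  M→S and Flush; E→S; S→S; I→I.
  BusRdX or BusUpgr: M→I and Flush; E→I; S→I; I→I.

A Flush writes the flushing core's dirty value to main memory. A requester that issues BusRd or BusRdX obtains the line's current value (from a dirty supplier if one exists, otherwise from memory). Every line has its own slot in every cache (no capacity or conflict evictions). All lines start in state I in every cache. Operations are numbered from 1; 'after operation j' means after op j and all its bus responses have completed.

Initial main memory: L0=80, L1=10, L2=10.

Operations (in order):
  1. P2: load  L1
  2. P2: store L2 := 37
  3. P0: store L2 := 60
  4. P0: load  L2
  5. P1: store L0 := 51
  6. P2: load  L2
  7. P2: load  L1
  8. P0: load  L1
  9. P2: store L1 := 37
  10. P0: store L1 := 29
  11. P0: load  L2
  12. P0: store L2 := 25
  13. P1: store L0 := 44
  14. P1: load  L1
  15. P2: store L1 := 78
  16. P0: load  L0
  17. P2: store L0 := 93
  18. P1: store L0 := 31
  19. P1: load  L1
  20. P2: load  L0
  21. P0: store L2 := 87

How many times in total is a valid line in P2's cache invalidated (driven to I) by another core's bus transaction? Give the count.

[1] P2: load  L1 | P0:I, P1:I, P2:E(10) | bus: BusRd
[2] P2: store L2 := 37 | P0:I, P1:I, P2:M(37) | bus: BusRdX
[3] P0: store L2 := 60 | P0:M(60), P1:I, P2:I | bus: BusRdX,Flush
[4] P0: load  L2 | P0:M(60), P1:I, P2:I | bus: none
[5] P1: store L0 := 51 | P0:I, P1:M(51), P2:I | bus: BusRdX
[6] P2: load  L2 | P0:S(60), P1:I, P2:S(60) | bus: BusRd,Flush
[7] P2: load  L1 | P0:I, P1:I, P2:E(10) | bus: none
[8] P0: load  L1 | P0:S(10), P1:I, P2:S(10) | bus: BusRd
[9] P2: store L1 := 37 | P0:I, P1:I, P2:M(37) | bus: BusUpgr
[10] P0: store L1 := 29 | P0:M(29), P1:I, P2:I | bus: BusRdX,Flush
[11] P0: load  L2 | P0:S(60), P1:I, P2:S(60) | bus: none
[12] P0: store L2 := 25 | P0:M(25), P1:I, P2:I | bus: BusUpgr
[13] P1: store L0 := 44 | P0:I, P1:M(44), P2:I | bus: none
[14] P1: load  L1 | P0:S(29), P1:S(29), P2:I | bus: BusRd,Flush
[15] P2: store L1 := 78 | P0:I, P1:I, P2:M(78) | bus: BusRdX
[16] P0: load  L0 | P0:S(44), P1:S(44), P2:I | bus: BusRd,Flush
[17] P2: store L0 := 93 | P0:I, P1:I, P2:M(93) | bus: BusRdX
[18] P1: store L0 := 31 | P0:I, P1:M(31), P2:I | bus: BusRdX,Flush
[19] P1: load  L1 | P0:I, P1:S(78), P2:S(78) | bus: BusRd,Flush
[20] P2: load  L0 | P0:I, P1:S(31), P2:S(31) | bus: BusRd,Flush
[21] P0: store L2 := 87 | P0:M(87), P1:I, P2:I | bus: none

invalidations = 4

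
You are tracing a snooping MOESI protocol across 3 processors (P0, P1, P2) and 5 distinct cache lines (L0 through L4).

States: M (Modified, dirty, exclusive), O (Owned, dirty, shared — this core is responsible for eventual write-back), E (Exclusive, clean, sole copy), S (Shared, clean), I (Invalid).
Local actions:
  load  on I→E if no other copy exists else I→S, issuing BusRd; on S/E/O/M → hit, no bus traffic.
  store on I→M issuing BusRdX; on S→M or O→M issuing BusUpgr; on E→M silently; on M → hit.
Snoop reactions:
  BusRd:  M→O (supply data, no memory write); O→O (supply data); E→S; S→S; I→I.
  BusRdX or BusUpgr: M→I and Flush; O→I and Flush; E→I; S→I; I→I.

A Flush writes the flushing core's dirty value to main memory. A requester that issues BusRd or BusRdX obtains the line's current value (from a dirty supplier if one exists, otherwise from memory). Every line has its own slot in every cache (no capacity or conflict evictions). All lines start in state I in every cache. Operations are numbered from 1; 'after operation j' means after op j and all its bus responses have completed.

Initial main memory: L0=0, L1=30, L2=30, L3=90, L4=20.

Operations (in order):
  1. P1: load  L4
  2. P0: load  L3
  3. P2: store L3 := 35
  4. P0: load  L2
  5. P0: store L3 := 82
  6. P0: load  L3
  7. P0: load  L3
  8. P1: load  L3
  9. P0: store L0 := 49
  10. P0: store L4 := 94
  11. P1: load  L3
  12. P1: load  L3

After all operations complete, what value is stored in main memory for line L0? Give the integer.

  op1 P1: load  L4 → I/E/I on L4; bus BusRd; mem=20
  op2 P0: load  L3 → E/I/I on L3; bus BusRd; mem=90
  op3 P2: store L3 := 35 → I/I/M on L3; bus BusRdX; mem=90
  op4 P0: load  L2 → E/I/I on L2; bus BusRd; mem=30
  op5 P0: store L3 := 82 → M/I/I on L3; bus BusRdX Flush; mem=35
  op6 P0: load  L3 → M/I/I on L3; bus (none); mem=35
  op7 P0: load  L3 → M/I/I on L3; bus (none); mem=35
  op8 P1: load  L3 → O/S/I on L3; bus BusRd; mem=35
  op9 P0: store L0 := 49 → M/I/I on L0; bus BusRdX; mem=0
  op10 P0: store L4 := 94 → M/I/I on L4; bus BusRdX; mem=20
  op11 P1: load  L3 → O/S/I on L3; bus (none); mem=35
  op12 P1: load  L3 → O/S/I on L3; bus (none); mem=35

memory[L0] = 0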